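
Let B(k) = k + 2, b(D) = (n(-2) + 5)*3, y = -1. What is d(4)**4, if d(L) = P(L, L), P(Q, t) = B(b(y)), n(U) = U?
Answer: 14641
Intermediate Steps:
b(D) = 9 (b(D) = (-2 + 5)*3 = 3*3 = 9)
B(k) = 2 + k
P(Q, t) = 11 (P(Q, t) = 2 + 9 = 11)
d(L) = 11
d(4)**4 = 11**4 = 14641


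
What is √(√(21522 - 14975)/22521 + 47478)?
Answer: √(24080625147798 + 22521*√6547)/22521 ≈ 217.89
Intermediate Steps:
√(√(21522 - 14975)/22521 + 47478) = √(√6547*(1/22521) + 47478) = √(√6547/22521 + 47478) = √(47478 + √6547/22521)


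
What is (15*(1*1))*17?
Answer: 255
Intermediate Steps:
(15*(1*1))*17 = (15*1)*17 = 15*17 = 255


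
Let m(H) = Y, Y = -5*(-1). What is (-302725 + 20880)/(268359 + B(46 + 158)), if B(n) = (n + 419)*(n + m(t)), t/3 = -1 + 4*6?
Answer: -281845/398566 ≈ -0.70715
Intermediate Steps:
t = 69 (t = 3*(-1 + 4*6) = 3*(-1 + 24) = 3*23 = 69)
Y = 5
m(H) = 5
B(n) = (5 + n)*(419 + n) (B(n) = (n + 419)*(n + 5) = (419 + n)*(5 + n) = (5 + n)*(419 + n))
(-302725 + 20880)/(268359 + B(46 + 158)) = (-302725 + 20880)/(268359 + (2095 + (46 + 158)**2 + 424*(46 + 158))) = -281845/(268359 + (2095 + 204**2 + 424*204)) = -281845/(268359 + (2095 + 41616 + 86496)) = -281845/(268359 + 130207) = -281845/398566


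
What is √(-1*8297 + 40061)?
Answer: 2*√7941 ≈ 178.22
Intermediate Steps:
√(-1*8297 + 40061) = √(-8297 + 40061) = √31764 = 2*√7941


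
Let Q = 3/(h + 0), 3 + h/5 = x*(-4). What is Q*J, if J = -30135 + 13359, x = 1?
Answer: 50328/35 ≈ 1437.9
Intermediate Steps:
h = -35 (h = -15 + 5*(1*(-4)) = -15 + 5*(-4) = -15 - 20 = -35)
J = -16776
Q = -3/35 (Q = 3/(-35 + 0) = 3/(-35) = 3*(-1/35) = -3/35 ≈ -0.085714)
Q*J = -3/35*(-16776) = 50328/35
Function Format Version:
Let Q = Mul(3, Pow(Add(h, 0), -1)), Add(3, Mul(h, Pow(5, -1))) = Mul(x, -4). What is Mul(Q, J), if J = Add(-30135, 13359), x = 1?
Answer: Rational(50328, 35) ≈ 1437.9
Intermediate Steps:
h = -35 (h = Add(-15, Mul(5, Mul(1, -4))) = Add(-15, Mul(5, -4)) = Add(-15, -20) = -35)
J = -16776
Q = Rational(-3, 35) (Q = Mul(3, Pow(Add(-35, 0), -1)) = Mul(3, Pow(-35, -1)) = Mul(3, Rational(-1, 35)) = Rational(-3, 35) ≈ -0.085714)
Mul(Q, J) = Mul(Rational(-3, 35), -16776) = Rational(50328, 35)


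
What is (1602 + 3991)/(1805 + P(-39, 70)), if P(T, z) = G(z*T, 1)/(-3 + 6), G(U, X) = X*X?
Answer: 16779/5416 ≈ 3.0980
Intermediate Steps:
G(U, X) = X**2
P(T, z) = 1/3 (P(T, z) = 1**2/(-3 + 6) = 1/3)
(1602 + 3991)/(1805 + P(-39, 70)) = (1602 + 3991)/(1805 + 1/3) = 5593/(5416/3) = 5593*(3/5416) = 16779/5416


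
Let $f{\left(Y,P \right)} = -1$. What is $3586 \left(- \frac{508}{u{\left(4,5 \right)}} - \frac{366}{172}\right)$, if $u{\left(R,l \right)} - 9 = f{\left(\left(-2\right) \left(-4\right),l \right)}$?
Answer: $- \frac{10119692}{43} \approx -2.3534 \cdot 10^{5}$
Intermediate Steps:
$u{\left(R,l \right)} = 8$ ($u{\left(R,l \right)} = 9 - 1 = 8$)
$3586 \left(- \frac{508}{u{\left(4,5 \right)}} - \frac{366}{172}\right) = 3586 \left(- \frac{508}{8} - \frac{366}{172}\right) = 3586 \left(\left(-508\right) \frac{1}{8} - \frac{183}{86}\right) = 3586 \left(- \frac{127}{2} - \frac{183}{86}\right) = 3586 \left(- \frac{2822}{43}\right) = - \frac{10119692}{43}$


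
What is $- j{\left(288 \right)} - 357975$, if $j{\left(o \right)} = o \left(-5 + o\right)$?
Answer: $-439479$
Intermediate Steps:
$- j{\left(288 \right)} - 357975 = - 288 \left(-5 + 288\right) - 357975 = - 288 \cdot 283 - 357975 = \left(-1\right) 81504 - 357975 = -81504 - 357975 = -439479$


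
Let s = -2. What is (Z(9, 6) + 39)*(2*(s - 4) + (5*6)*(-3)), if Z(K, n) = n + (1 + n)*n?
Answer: -8874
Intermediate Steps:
Z(K, n) = n + n*(1 + n)
(Z(9, 6) + 39)*(2*(s - 4) + (5*6)*(-3)) = (6*(2 + 6) + 39)*(2*(-2 - 4) + (5*6)*(-3)) = (6*8 + 39)*(2*(-6) + 30*(-3)) = (48 + 39)*(-12 - 90) = 87*(-102) = -8874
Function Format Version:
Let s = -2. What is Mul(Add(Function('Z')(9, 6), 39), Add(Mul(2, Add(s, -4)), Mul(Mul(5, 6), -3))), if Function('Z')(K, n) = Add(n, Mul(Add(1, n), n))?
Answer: -8874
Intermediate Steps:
Function('Z')(K, n) = Add(n, Mul(n, Add(1, n)))
Mul(Add(Function('Z')(9, 6), 39), Add(Mul(2, Add(s, -4)), Mul(Mul(5, 6), -3))) = Mul(Add(Mul(6, Add(2, 6)), 39), Add(Mul(2, Add(-2, -4)), Mul(Mul(5, 6), -3))) = Mul(Add(Mul(6, 8), 39), Add(Mul(2, -6), Mul(30, -3))) = Mul(Add(48, 39), Add(-12, -90)) = Mul(87, -102) = -8874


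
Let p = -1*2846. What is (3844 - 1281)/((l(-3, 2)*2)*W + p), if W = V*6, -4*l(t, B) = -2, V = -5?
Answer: -2563/2876 ≈ -0.89117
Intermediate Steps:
l(t, B) = 1/2 (l(t, B) = -1/4*(-2) = 1/2)
p = -2846
W = -30 (W = -5*6 = -30)
(3844 - 1281)/((l(-3, 2)*2)*W + p) = (3844 - 1281)/(((1/2)*2)*(-30) - 2846) = 2563/(1*(-30) - 2846) = 2563/(-30 - 2846) = 2563/(-2876) = 2563*(-1/2876) = -2563/2876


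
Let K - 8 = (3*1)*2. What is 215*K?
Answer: 3010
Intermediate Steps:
K = 14 (K = 8 + (3*1)*2 = 8 + 3*2 = 8 + 6 = 14)
215*K = 215*14 = 3010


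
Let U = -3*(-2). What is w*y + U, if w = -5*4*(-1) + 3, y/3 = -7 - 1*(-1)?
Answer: -408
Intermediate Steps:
y = -18 (y = 3*(-7 - 1*(-1)) = 3*(-7 + 1) = 3*(-6) = -18)
w = 23 (w = -20*(-1) + 3 = 20 + 3 = 23)
U = 6
w*y + U = 23*(-18) + 6 = -414 + 6 = -408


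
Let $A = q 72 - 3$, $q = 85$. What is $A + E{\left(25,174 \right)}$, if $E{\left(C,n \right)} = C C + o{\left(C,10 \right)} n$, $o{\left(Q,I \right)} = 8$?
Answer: $8134$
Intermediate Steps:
$E{\left(C,n \right)} = C^{2} + 8 n$ ($E{\left(C,n \right)} = C C + 8 n = C^{2} + 8 n$)
$A = 6117$ ($A = 85 \cdot 72 - 3 = 6120 - 3 = 6117$)
$A + E{\left(25,174 \right)} = 6117 + \left(25^{2} + 8 \cdot 174\right) = 6117 + \left(625 + 1392\right) = 6117 + 2017 = 8134$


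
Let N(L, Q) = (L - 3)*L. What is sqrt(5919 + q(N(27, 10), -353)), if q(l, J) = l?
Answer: sqrt(6567) ≈ 81.037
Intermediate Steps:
N(L, Q) = L*(-3 + L) (N(L, Q) = (-3 + L)*L = L*(-3 + L))
sqrt(5919 + q(N(27, 10), -353)) = sqrt(5919 + 27*(-3 + 27)) = sqrt(5919 + 27*24) = sqrt(5919 + 648) = sqrt(6567)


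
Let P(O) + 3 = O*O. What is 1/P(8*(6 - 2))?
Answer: 1/1021 ≈ 0.00097943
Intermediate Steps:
P(O) = -3 + O**2 (P(O) = -3 + O*O = -3 + O**2)
1/P(8*(6 - 2)) = 1/(-3 + (8*(6 - 2))**2) = 1/(-3 + (8*4)**2) = 1/(-3 + 32**2) = 1/(-3 + 1024) = 1/1021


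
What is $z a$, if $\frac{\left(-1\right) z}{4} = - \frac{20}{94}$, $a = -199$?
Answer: $- \frac{7960}{47} \approx -169.36$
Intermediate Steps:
$z = \frac{40}{47}$ ($z = - 4 \left(- \frac{20}{94}\right) = - 4 \left(\left(-20\right) \frac{1}{94}\right) = \left(-4\right) \left(- \frac{10}{47}\right) = \frac{40}{47} \approx 0.85106$)
$z a = \frac{40}{47} \left(-199\right) = - \frac{7960}{47}$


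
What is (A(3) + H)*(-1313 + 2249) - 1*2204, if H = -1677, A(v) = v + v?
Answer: -1566260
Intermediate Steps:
A(v) = 2*v
(A(3) + H)*(-1313 + 2249) - 1*2204 = (2*3 - 1677)*(-1313 + 2249) - 1*2204 = (6 - 1677)*936 - 2204 = -1671*936 - 2204 = -1564056 - 2204 = -1566260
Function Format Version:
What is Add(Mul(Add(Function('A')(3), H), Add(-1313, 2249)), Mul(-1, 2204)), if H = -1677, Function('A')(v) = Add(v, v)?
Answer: -1566260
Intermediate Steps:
Function('A')(v) = Mul(2, v)
Add(Mul(Add(Function('A')(3), H), Add(-1313, 2249)), Mul(-1, 2204)) = Add(Mul(Add(Mul(2, 3), -1677), Add(-1313, 2249)), Mul(-1, 2204)) = Add(Mul(Add(6, -1677), 936), -2204) = Add(Mul(-1671, 936), -2204) = Add(-1564056, -2204) = -1566260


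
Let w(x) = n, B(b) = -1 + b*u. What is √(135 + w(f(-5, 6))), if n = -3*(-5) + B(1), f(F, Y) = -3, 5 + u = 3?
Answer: 7*√3 ≈ 12.124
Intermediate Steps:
u = -2 (u = -5 + 3 = -2)
B(b) = -1 - 2*b (B(b) = -1 + b*(-2) = -1 - 2*b)
n = 12 (n = -3*(-5) + (-1 - 2*1) = 15 + (-1 - 2) = 15 - 3 = 12)
w(x) = 12
√(135 + w(f(-5, 6))) = √(135 + 12) = √147 = 7*√3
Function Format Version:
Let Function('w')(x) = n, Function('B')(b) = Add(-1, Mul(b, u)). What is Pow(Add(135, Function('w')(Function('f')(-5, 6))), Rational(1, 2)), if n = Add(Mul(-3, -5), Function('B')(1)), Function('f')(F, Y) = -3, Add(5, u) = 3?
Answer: Mul(7, Pow(3, Rational(1, 2))) ≈ 12.124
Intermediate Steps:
u = -2 (u = Add(-5, 3) = -2)
Function('B')(b) = Add(-1, Mul(-2, b)) (Function('B')(b) = Add(-1, Mul(b, -2)) = Add(-1, Mul(-2, b)))
n = 12 (n = Add(Mul(-3, -5), Add(-1, Mul(-2, 1))) = Add(15, Add(-1, -2)) = Add(15, -3) = 12)
Function('w')(x) = 12
Pow(Add(135, Function('w')(Function('f')(-5, 6))), Rational(1, 2)) = Pow(Add(135, 12), Rational(1, 2)) = Pow(147, Rational(1, 2)) = Mul(7, Pow(3, Rational(1, 2)))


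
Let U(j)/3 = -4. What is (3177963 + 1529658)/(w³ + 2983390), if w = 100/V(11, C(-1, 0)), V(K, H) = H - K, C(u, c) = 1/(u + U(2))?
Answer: 219638765376/139158715715 ≈ 1.5783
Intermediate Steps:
U(j) = -12 (U(j) = 3*(-4) = -12)
C(u, c) = 1/(-12 + u) (C(u, c) = 1/(u - 12) = 1/(-12 + u))
w = -325/36 (w = 100/(1/(-12 - 1) - 1*11) = 100/(1/(-13) - 11) = 100/(-1/13 - 11) = 100/(-144/13) = 100*(-13/144) = -325/36 ≈ -9.0278)
(3177963 + 1529658)/(w³ + 2983390) = (3177963 + 1529658)/((-325/36)³ + 2983390) = 4707621/(-34328125/46656 + 2983390) = 4707621/(139158715715/46656) = 4707621*(46656/139158715715) = 219638765376/139158715715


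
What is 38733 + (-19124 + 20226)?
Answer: 39835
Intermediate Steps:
38733 + (-19124 + 20226) = 38733 + 1102 = 39835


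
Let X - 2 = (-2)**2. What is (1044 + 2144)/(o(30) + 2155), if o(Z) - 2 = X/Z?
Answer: 7970/5393 ≈ 1.4778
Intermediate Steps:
X = 6 (X = 2 + (-2)**2 = 2 + 4 = 6)
o(Z) = 2 + 6/Z
(1044 + 2144)/(o(30) + 2155) = (1044 + 2144)/((2 + 6/30) + 2155) = 3188/((2 + 6*(1/30)) + 2155) = 3188/((2 + 1/5) + 2155) = 3188/(11/5 + 2155) = 3188/(10786/5) = 3188*(5/10786) = 7970/5393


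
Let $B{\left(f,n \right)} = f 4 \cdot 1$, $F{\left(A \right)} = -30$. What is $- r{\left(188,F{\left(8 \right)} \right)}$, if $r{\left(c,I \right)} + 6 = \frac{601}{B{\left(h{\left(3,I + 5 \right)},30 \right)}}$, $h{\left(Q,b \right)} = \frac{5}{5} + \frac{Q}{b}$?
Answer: $- \frac{14497}{88} \approx -164.74$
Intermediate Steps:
$h{\left(Q,b \right)} = 1 + \frac{Q}{b}$ ($h{\left(Q,b \right)} = 5 \cdot \frac{1}{5} + \frac{Q}{b} = 1 + \frac{Q}{b}$)
$B{\left(f,n \right)} = 4 f$ ($B{\left(f,n \right)} = 4 f 1 = 4 f$)
$r{\left(c,I \right)} = -6 + \frac{601 \left(5 + I\right)}{4 \left(8 + I\right)}$ ($r{\left(c,I \right)} = -6 + \frac{601}{4 \frac{3 + \left(I + 5\right)}{I + 5}} = -6 + \frac{601}{4 \frac{3 + \left(5 + I\right)}{5 + I}} = -6 + \frac{601}{4 \frac{8 + I}{5 + I}} = -6 + \frac{601}{4 \frac{1}{5 + I} \left(8 + I\right)} = -6 + 601 \frac{5 + I}{4 \left(8 + I\right)} = -6 + \frac{601 \left(5 + I\right)}{4 \left(8 + I\right)}$)
$- r{\left(188,F{\left(8 \right)} \right)} = - \frac{2813 + 577 \left(-30\right)}{4 \left(8 - 30\right)} = - \frac{2813 - 17310}{4 \left(-22\right)} = - \frac{\left(-1\right) \left(-14497\right)}{4 \cdot 22} = \left(-1\right) \frac{14497}{88} = - \frac{14497}{88}$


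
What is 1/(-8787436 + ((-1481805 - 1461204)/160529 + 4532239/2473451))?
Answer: -397060615579/3489151299353825072 ≈ -1.1380e-7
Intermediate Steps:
1/(-8787436 + ((-1481805 - 1461204)/160529 + 4532239/2473451)) = 1/(-8787436 + (-2943009*1/160529 + 4532239*(1/2473451))) = 1/(-8787436 + (-2943009/160529 + 4532239/2473451)) = 1/(-8787436 - 6551832759628/397060615579) = 1/(-3489151299353825072/397060615579) = -397060615579/3489151299353825072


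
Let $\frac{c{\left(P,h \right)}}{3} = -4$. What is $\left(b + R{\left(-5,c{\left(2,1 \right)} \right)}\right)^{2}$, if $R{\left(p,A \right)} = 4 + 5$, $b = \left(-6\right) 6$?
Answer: $729$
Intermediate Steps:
$c{\left(P,h \right)} = -12$ ($c{\left(P,h \right)} = 3 \left(-4\right) = -12$)
$b = -36$
$R{\left(p,A \right)} = 9$
$\left(b + R{\left(-5,c{\left(2,1 \right)} \right)}\right)^{2} = \left(-36 + 9\right)^{2} = \left(-27\right)^{2} = 729$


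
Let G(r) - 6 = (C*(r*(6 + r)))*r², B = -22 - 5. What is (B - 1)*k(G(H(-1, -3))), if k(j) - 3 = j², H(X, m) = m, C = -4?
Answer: -3049284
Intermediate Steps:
B = -27
G(r) = 6 - 4*r³*(6 + r) (G(r) = 6 + (-4*r*(6 + r))*r² = 6 - 4*r³*(6 + r))
k(j) = 3 + j²
(B - 1)*k(G(H(-1, -3))) = (-27 - 1)*(3 + (6 - 24*(-3)³ - 4*(-3)⁴)²) = -28*(3 + (6 - 24*(-27) - 4*81)²) = -28*(3 + (6 + 648 - 324)²) = -28*(3 + 330²) = -28*(3 + 108900) = -28*108903 = -3049284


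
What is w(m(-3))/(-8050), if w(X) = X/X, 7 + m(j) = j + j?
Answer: -1/8050 ≈ -0.00012422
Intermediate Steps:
m(j) = -7 + 2*j (m(j) = -7 + (j + j) = -7 + 2*j)
w(X) = 1
w(m(-3))/(-8050) = 1/(-8050) = 1*(-1/8050) = -1/8050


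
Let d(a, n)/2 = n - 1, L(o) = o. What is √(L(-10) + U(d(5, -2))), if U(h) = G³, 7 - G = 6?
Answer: 3*I ≈ 3.0*I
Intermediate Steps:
d(a, n) = -2 + 2*n (d(a, n) = 2*(n - 1) = 2*(-1 + n) = -2 + 2*n)
G = 1 (G = 7 - 1*6 = 7 - 6 = 1)
U(h) = 1 (U(h) = 1³ = 1)
√(L(-10) + U(d(5, -2))) = √(-10 + 1) = √(-9) = 3*I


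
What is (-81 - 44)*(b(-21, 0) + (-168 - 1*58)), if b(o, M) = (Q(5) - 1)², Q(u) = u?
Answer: 26250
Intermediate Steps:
b(o, M) = 16 (b(o, M) = (5 - 1)² = 4² = 16)
(-81 - 44)*(b(-21, 0) + (-168 - 1*58)) = (-81 - 44)*(16 + (-168 - 1*58)) = -125*(16 + (-168 - 58)) = -125*(16 - 226) = -125*(-210) = 26250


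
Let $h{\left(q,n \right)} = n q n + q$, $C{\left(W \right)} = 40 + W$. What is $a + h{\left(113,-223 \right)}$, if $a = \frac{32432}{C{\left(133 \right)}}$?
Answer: $\frac{972204202}{173} \approx 5.6197 \cdot 10^{6}$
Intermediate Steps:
$h{\left(q,n \right)} = q + q n^{2}$ ($h{\left(q,n \right)} = q n^{2} + q = q + q n^{2}$)
$a = \frac{32432}{173}$ ($a = \frac{32432}{40 + 133} = \frac{32432}{173} \approx 187.47$)
$a + h{\left(113,-223 \right)} = \frac{32432}{173} + 113 \left(1 + \left(-223\right)^{2}\right) = \frac{32432}{173} + 113 \left(1 + 49729\right) = \frac{32432}{173} + 113 \cdot 49730 = \frac{32432}{173} + 5619490 = \frac{972204202}{173}$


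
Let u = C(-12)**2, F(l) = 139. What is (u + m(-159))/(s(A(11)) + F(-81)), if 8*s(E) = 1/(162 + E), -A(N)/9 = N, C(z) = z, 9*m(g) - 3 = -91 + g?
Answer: 58744/70057 ≈ 0.83852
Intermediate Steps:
m(g) = -88/9 + g/9 (m(g) = 1/3 + (-91 + g)/9 = 1/3 + (-91/9 + g/9) = -88/9 + g/9)
A(N) = -9*N
u = 144 (u = (-12)**2 = 144)
s(E) = 1/(8*(162 + E))
(u + m(-159))/(s(A(11)) + F(-81)) = (144 + (-88/9 + (1/9)*(-159)))/(1/(8*(162 - 9*11)) + 139) = (144 + (-88/9 - 53/3))/(1/(8*(162 - 99)) + 139) = (144 - 247/9)/((1/8)/63 + 139) = 1049/(9*((1/8)*(1/63) + 139)) = 1049/(9*(1/504 + 139)) = 1049/(9*(70057/504)) = (1049/9)*(504/70057) = 58744/70057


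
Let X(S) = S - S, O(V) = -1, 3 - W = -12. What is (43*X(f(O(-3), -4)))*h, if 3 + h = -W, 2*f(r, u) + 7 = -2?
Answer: 0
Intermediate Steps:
W = 15 (W = 3 - 1*(-12) = 3 + 12 = 15)
f(r, u) = -9/2 (f(r, u) = -7/2 + (1/2)*(-2) = -7/2 - 1 = -9/2)
X(S) = 0
h = -18 (h = -3 - 1*15 = -3 - 15 = -18)
(43*X(f(O(-3), -4)))*h = (43*0)*(-18) = 0*(-18) = 0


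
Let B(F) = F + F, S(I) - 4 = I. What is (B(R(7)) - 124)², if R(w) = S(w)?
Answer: 10404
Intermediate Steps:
S(I) = 4 + I
R(w) = 4 + w
B(F) = 2*F
(B(R(7)) - 124)² = (2*(4 + 7) - 124)² = (2*11 - 124)² = (22 - 124)² = (-102)² = 10404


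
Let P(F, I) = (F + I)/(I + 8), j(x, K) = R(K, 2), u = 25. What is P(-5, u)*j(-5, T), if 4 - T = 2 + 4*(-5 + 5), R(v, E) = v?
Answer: 40/33 ≈ 1.2121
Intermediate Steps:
T = 2 (T = 4 - (2 + 4*(-5 + 5)) = 4 - (2 + 4*0) = 4 - (2 + 0) = 4 - 1*2 = 4 - 2 = 2)
j(x, K) = K
P(F, I) = (F + I)/(8 + I)
P(-5, u)*j(-5, T) = ((-5 + 25)/(8 + 25))*2 = (20/33)*2 = 40/33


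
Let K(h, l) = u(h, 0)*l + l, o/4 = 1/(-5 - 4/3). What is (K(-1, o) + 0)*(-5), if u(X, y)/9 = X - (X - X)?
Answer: -480/19 ≈ -25.263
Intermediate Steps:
u(X, y) = 9*X (u(X, y) = 9*(X - (X - X)) = 9*(X - 1*0) = 9*(X + 0) = 9*X)
o = -12/19 (o = 4/(-5 - 4/3) = 4/(-19/3) = 4*(-3/19) = -12/19 ≈ -0.63158)
K(h, l) = l + 9*h*l (K(h, l) = (9*h)*l + l = 9*h*l + l = l + 9*h*l)
(K(-1, o) + 0)*(-5) = (-12*(1 + 9*(-1))/19 + 0)*(-5) = (-12*(1 - 9)/19 + 0)*(-5) = (-12/19*(-8) + 0)*(-5) = (96/19 + 0)*(-5) = (96/19)*(-5) = -480/19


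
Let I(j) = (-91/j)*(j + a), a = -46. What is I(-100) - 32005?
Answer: -1606893/50 ≈ -32138.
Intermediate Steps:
I(j) = -91*(-46 + j)/j (I(j) = (-91/j)*(j - 46) = (-91/j)*(-46 + j) = -91*(-46 + j)/j)
I(-100) - 32005 = (-91 + 4186/(-100)) - 32005 = (-91 + 4186*(-1/100)) - 32005 = (-91 - 2093/50) - 32005 = -6643/50 - 32005 = -1606893/50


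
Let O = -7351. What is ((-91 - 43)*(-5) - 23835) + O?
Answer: -30516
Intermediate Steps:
((-91 - 43)*(-5) - 23835) + O = ((-91 - 43)*(-5) - 23835) - 7351 = (-134*(-5) - 23835) - 7351 = (670 - 23835) - 7351 = -23165 - 7351 = -30516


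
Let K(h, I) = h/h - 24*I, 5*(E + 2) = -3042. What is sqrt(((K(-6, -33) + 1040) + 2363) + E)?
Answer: 6*sqrt(2490)/5 ≈ 59.880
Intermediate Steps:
E = -3052/5 (E = -2 + (1/5)*(-3042) = -2 - 3042/5 = -3052/5 ≈ -610.40)
K(h, I) = 1 - 24*I
sqrt(((K(-6, -33) + 1040) + 2363) + E) = sqrt((((1 - 24*(-33)) + 1040) + 2363) - 3052/5) = sqrt((((1 + 792) + 1040) + 2363) - 3052/5) = sqrt(((793 + 1040) + 2363) - 3052/5) = sqrt((1833 + 2363) - 3052/5) = sqrt(4196 - 3052/5) = sqrt(17928/5) = 6*sqrt(2490)/5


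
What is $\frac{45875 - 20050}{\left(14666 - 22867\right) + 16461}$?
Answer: $\frac{5165}{1652} \approx 3.1265$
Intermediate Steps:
$\frac{45875 - 20050}{\left(14666 - 22867\right) + 16461} = \frac{25825}{-8201 + 16461} = \frac{25825}{8260} = 25825 \cdot \frac{1}{8260} = \frac{5165}{1652}$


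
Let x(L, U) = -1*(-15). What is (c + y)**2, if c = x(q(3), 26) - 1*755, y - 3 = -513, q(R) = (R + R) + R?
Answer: 1562500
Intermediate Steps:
q(R) = 3*R (q(R) = 2*R + R = 3*R)
x(L, U) = 15
y = -510 (y = 3 - 513 = -510)
c = -740 (c = 15 - 1*755 = 15 - 755 = -740)
(c + y)**2 = (-740 - 510)**2 = (-1250)**2 = 1562500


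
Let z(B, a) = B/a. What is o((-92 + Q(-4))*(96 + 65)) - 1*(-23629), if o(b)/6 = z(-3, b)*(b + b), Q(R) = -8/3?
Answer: 23593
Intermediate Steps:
Q(R) = -8/3 (Q(R) = -8*⅓ = -8/3)
o(b) = -36 (o(b) = 6*((-3/b)*(b + b)) = 6*((-3/b)*(2*b)) = 6*(-6) = -36)
o((-92 + Q(-4))*(96 + 65)) - 1*(-23629) = -36 - 1*(-23629) = -36 + 23629 = 23593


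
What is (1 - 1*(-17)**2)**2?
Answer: 82944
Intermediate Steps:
(1 - 1*(-17)**2)**2 = (1 - 1*289)**2 = (1 - 289)**2 = (-288)**2 = 82944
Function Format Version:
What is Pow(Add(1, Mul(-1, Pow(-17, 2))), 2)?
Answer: 82944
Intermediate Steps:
Pow(Add(1, Mul(-1, Pow(-17, 2))), 2) = Pow(Add(1, Mul(-1, 289)), 2) = Pow(Add(1, -289), 2) = Pow(-288, 2) = 82944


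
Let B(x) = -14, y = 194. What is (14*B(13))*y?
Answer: -38024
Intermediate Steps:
(14*B(13))*y = (14*(-14))*194 = -196*194 = -38024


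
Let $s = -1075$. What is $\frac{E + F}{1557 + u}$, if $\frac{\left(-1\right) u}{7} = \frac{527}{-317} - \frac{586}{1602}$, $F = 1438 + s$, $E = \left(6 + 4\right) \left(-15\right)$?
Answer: $\frac{54084321}{398953825} \approx 0.13557$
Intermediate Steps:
$E = -150$ ($E = 10 \left(-15\right) = -150$)
$F = 363$ ($F = 1438 - 1075 = 363$)
$u = \frac{3605056}{253917}$ ($u = - 7 \left(\frac{527}{-317} - \frac{586}{1602}\right) = - 7 \left(527 \left(- \frac{1}{317}\right) - \frac{293}{801}\right) = - 7 \left(- \frac{527}{317} - \frac{293}{801}\right) = \left(-7\right) \left(- \frac{515008}{253917}\right) = \frac{3605056}{253917} \approx 14.198$)
$\frac{E + F}{1557 + u} = \frac{-150 + 363}{1557 + \frac{3605056}{253917}} = \frac{213}{\frac{398953825}{253917}} = 213 \cdot \frac{253917}{398953825} = \frac{54084321}{398953825}$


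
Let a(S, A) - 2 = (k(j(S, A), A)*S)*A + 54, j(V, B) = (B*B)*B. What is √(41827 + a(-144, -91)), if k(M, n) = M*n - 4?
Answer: √898606278411 ≈ 9.4795e+5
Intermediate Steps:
j(V, B) = B³ (j(V, B) = B²*B = B³)
k(M, n) = -4 + M*n
a(S, A) = 56 + A*S*(-4 + A⁴) (a(S, A) = 2 + (((-4 + A³*A)*S)*A + 54) = 2 + (((-4 + A⁴)*S)*A + 54) = 2 + ((S*(-4 + A⁴))*A + 54) = 2 + (A*S*(-4 + A⁴) + 54) = 2 + (54 + A*S*(-4 + A⁴)) = 56 + A*S*(-4 + A⁴))
√(41827 + a(-144, -91)) = √(41827 + (56 - 91*(-144)*(-4 + (-91)⁴))) = √(41827 + (56 - 91*(-144)*(-4 + 68574961))) = √(41827 + (56 - 91*(-144)*68574957)) = √(41827 + (56 + 898606236528)) = √(41827 + 898606236584) = √898606278411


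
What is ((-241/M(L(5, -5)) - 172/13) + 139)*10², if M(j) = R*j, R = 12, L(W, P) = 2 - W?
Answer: 1549825/117 ≈ 13246.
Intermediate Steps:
M(j) = 12*j
((-241/M(L(5, -5)) - 172/13) + 139)*10² = ((-241*1/(12*(2 - 1*5)) - 172/13) + 139)*10² = ((-241*1/(12*(2 - 5)) - 172*1/13) + 139)*100 = ((-241/(12*(-3)) - 172/13) + 139)*100 = ((-241/(-36) - 172/13) + 139)*100 = ((-241*(-1/36) - 172/13) + 139)*100 = ((241/36 - 172/13) + 139)*100 = (-3059/468 + 139)*100 = (61993/468)*100 = 1549825/117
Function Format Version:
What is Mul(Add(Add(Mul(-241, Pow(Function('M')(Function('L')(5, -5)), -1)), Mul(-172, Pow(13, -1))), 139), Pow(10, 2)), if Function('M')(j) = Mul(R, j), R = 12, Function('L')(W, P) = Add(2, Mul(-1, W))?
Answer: Rational(1549825, 117) ≈ 13246.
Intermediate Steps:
Function('M')(j) = Mul(12, j)
Mul(Add(Add(Mul(-241, Pow(Function('M')(Function('L')(5, -5)), -1)), Mul(-172, Pow(13, -1))), 139), Pow(10, 2)) = Mul(Add(Add(Mul(-241, Pow(Mul(12, Add(2, Mul(-1, 5))), -1)), Mul(-172, Pow(13, -1))), 139), Pow(10, 2)) = Mul(Add(Add(Mul(-241, Pow(Mul(12, Add(2, -5)), -1)), Mul(-172, Rational(1, 13))), 139), 100) = Mul(Add(Add(Mul(-241, Pow(Mul(12, -3), -1)), Rational(-172, 13)), 139), 100) = Mul(Add(Add(Mul(-241, Pow(-36, -1)), Rational(-172, 13)), 139), 100) = Mul(Add(Add(Mul(-241, Rational(-1, 36)), Rational(-172, 13)), 139), 100) = Mul(Add(Add(Rational(241, 36), Rational(-172, 13)), 139), 100) = Mul(Add(Rational(-3059, 468), 139), 100) = Mul(Rational(61993, 468), 100) = Rational(1549825, 117)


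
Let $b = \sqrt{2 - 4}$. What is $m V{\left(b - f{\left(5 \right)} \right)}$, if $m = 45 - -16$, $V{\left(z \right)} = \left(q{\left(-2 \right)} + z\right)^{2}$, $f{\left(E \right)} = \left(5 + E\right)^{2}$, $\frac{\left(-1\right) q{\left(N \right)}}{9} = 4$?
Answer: $1128134 - 16592 i \sqrt{2} \approx 1.1281 \cdot 10^{6} - 23465.0 i$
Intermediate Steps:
$q{\left(N \right)} = -36$ ($q{\left(N \right)} = \left(-9\right) 4 = -36$)
$b = i \sqrt{2}$ ($b = \sqrt{-2} = i \sqrt{2} \approx 1.4142 i$)
$V{\left(z \right)} = \left(-36 + z\right)^{2}$
$m = 61$ ($m = 45 + 16 = 61$)
$m V{\left(b - f{\left(5 \right)} \right)} = 61 \left(-36 - \left(\left(5 + 5\right)^{2} - i \sqrt{2}\right)\right)^{2} = 61 \left(-36 + \left(i \sqrt{2} - 10^{2}\right)\right)^{2} = 61 \left(-36 + \left(i \sqrt{2} - 100\right)\right)^{2} = 61 \left(-36 - \left(100 - i \sqrt{2}\right)\right)^{2} = 61 \left(-136 + i \sqrt{2}\right)^{2}$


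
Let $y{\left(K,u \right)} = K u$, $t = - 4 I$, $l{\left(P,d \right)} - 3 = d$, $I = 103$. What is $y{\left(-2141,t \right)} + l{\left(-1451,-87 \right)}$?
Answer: $882008$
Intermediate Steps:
$l{\left(P,d \right)} = 3 + d$
$t = -412$ ($t = \left(-4\right) 103 = -412$)
$y{\left(-2141,t \right)} + l{\left(-1451,-87 \right)} = \left(-2141\right) \left(-412\right) + \left(3 - 87\right) = 882092 - 84 = 882008$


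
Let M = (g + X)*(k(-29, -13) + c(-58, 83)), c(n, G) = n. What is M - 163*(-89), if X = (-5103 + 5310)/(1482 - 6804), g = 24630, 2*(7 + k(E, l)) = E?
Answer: -6895803773/3548 ≈ -1.9436e+6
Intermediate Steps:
k(E, l) = -7 + E/2
X = -69/1774 (X = 207/(-5322) = 207*(-1/5322) = -69/1774 ≈ -0.038895)
M = -6947274609/3548 (M = (24630 - 69/1774)*((-7 + (1/2)*(-29)) - 58) = 43693551*((-7 - 29/2) - 58)/1774 = 43693551*(-43/2 - 58)/1774 = (43693551/1774)*(-159/2) = -6947274609/3548 ≈ -1.9581e+6)
M - 163*(-89) = -6947274609/3548 - 163*(-89) = -6947274609/3548 - 1*(-14507) = -6947274609/3548 + 14507 = -6895803773/3548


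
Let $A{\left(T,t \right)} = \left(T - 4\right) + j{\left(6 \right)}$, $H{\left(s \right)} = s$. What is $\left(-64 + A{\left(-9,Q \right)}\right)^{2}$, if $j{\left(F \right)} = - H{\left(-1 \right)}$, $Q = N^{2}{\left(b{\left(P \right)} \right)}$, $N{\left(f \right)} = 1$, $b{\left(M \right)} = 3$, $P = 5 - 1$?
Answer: $5776$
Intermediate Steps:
$P = 4$
$Q = 1$ ($Q = 1^{2} = 1$)
$j{\left(F \right)} = 1$ ($j{\left(F \right)} = \left(-1\right) \left(-1\right) = 1$)
$A{\left(T,t \right)} = -3 + T$ ($A{\left(T,t \right)} = \left(T - 4\right) + 1 = \left(-4 + T\right) + 1 = -3 + T$)
$\left(-64 + A{\left(-9,Q \right)}\right)^{2} = \left(-64 - 12\right)^{2} = \left(-76\right)^{2} = 5776$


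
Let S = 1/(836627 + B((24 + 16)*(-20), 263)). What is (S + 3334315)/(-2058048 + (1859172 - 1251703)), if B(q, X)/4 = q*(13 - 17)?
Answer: -2832257187506/1232160968233 ≈ -2.2986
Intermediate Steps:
B(q, X) = -16*q (B(q, X) = 4*(q*(13 - 17)) = 4*(q*(-4)) = 4*(-4*q) = -16*q)
S = 1/849427 (S = 1/(836627 - 16*(24 + 16)*(-20)) = 1/(836627 - 640*(-20)) = 1/(836627 - 16*(-800)) = 1/(836627 + 12800) = 1/849427 ≈ 1.1773e-6)
(S + 3334315)/(-2058048 + (1859172 - 1251703)) = (1/849427 + 3334315)/(-2058048 + (1859172 - 1251703)) = 2832257187506/(849427*(-2058048 + 607469)) = (2832257187506/849427)/(-1450579) = (2832257187506/849427)*(-1/1450579) = -2832257187506/1232160968233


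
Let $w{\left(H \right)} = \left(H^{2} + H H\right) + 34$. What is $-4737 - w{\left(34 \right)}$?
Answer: $-7083$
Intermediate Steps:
$w{\left(H \right)} = 34 + 2 H^{2}$ ($w{\left(H \right)} = \left(H^{2} + H^{2}\right) + 34 = 2 H^{2} + 34 = 34 + 2 H^{2}$)
$-4737 - w{\left(34 \right)} = -4737 - \left(34 + 2 \cdot 34^{2}\right) = -4737 - \left(34 + 2 \cdot 1156\right) = -4737 - \left(34 + 2312\right) = -4737 - 2346 = -7083$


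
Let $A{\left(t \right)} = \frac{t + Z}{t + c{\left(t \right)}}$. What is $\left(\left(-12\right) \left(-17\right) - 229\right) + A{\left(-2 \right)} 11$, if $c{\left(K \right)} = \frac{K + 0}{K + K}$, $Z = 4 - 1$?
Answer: $- \frac{97}{3} \approx -32.333$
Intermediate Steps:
$Z = 3$
$c{\left(K \right)} = \frac{1}{2}$ ($c{\left(K \right)} = \frac{K}{2 K} = K \frac{1}{2 K} = \frac{1}{2}$)
$A{\left(t \right)} = \frac{3 + t}{\frac{1}{2} + t}$ ($A{\left(t \right)} = \frac{t + 3}{t + \frac{1}{2}} = \frac{3 + t}{\frac{1}{2} + t}$)
$\left(\left(-12\right) \left(-17\right) - 229\right) + A{\left(-2 \right)} 11 = \left(\left(-12\right) \left(-17\right) - 229\right) + \frac{2 \left(3 - 2\right)}{1 + 2 \left(-2\right)} 11 = \left(204 - 229\right) + 2 \frac{1}{1 - 4} \cdot 1 \cdot 11 = -25 + 2 \frac{1}{-3} \cdot 1 \cdot 11 = -25 + 2 \left(- \frac{1}{3}\right) 1 \cdot 11 = -25 - \frac{22}{3} = - \frac{97}{3}$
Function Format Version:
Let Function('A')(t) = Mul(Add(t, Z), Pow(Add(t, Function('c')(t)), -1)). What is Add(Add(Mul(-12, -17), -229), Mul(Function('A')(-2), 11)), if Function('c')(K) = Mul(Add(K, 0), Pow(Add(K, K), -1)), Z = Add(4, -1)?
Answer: Rational(-97, 3) ≈ -32.333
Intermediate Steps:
Z = 3
Function('c')(K) = Rational(1, 2) (Function('c')(K) = Mul(K, Pow(Mul(2, K), -1)) = Mul(K, Mul(Rational(1, 2), Pow(K, -1))) = Rational(1, 2))
Function('A')(t) = Mul(Pow(Add(Rational(1, 2), t), -1), Add(3, t)) (Function('A')(t) = Mul(Add(t, 3), Pow(Add(t, Rational(1, 2)), -1)) = Mul(Add(3, t), Pow(Add(Rational(1, 2), t), -1)) = Mul(Pow(Add(Rational(1, 2), t), -1), Add(3, t)))
Add(Add(Mul(-12, -17), -229), Mul(Function('A')(-2), 11)) = Add(Add(Mul(-12, -17), -229), Mul(Mul(2, Pow(Add(1, Mul(2, -2)), -1), Add(3, -2)), 11)) = Add(Add(204, -229), Mul(Mul(2, Pow(Add(1, -4), -1), 1), 11)) = Add(-25, Mul(Mul(2, Pow(-3, -1), 1), 11)) = Add(-25, Mul(Mul(2, Rational(-1, 3), 1), 11)) = Add(-25, Mul(Rational(-2, 3), 11)) = Add(-25, Rational(-22, 3)) = Rational(-97, 3)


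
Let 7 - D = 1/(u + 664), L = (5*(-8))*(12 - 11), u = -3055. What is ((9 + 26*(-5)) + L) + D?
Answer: -368213/2391 ≈ -154.00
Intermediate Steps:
L = -40 (L = -40*1 = -40)
D = 16738/2391 (D = 7 - 1/(-3055 + 664) = 7 - 1/(-2391) = 7 - 1*(-1/2391) = 7 + 1/2391 = 16738/2391 ≈ 7.0004)
((9 + 26*(-5)) + L) + D = ((9 + 26*(-5)) - 40) + 16738/2391 = ((9 - 130) - 40) + 16738/2391 = (-121 - 40) + 16738/2391 = -161 + 16738/2391 = -368213/2391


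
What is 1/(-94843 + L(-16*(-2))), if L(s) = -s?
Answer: -1/94875 ≈ -1.0540e-5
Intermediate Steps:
1/(-94843 + L(-16*(-2))) = 1/(-94843 - (-16)*(-2)) = 1/(-94843 - 1*32) = 1/(-94843 - 32) = 1/(-94875) = -1/94875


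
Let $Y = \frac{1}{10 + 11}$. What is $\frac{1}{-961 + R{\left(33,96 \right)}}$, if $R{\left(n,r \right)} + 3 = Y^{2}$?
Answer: $- \frac{441}{425123} \approx -0.0010373$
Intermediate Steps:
$Y = \frac{1}{21} \approx 0.047619$
$R{\left(n,r \right)} = - \frac{1322}{441}$ ($R{\left(n,r \right)} = -3 + \left(\frac{1}{21}\right)^{2} = -3 + \frac{1}{441} = - \frac{1322}{441}$)
$\frac{1}{-961 + R{\left(33,96 \right)}} = \frac{1}{-961 - \frac{1322}{441}} = \frac{1}{- \frac{425123}{441}} = - \frac{441}{425123}$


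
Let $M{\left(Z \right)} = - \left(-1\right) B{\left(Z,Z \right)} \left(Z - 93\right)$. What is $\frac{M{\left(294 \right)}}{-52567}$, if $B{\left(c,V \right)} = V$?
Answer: $- \frac{59094}{52567} \approx -1.1242$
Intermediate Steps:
$M{\left(Z \right)} = Z \left(-93 + Z\right)$ ($M{\left(Z \right)} = - \left(-1\right) Z \left(Z - 93\right) = Z \left(-93 + Z\right)$)
$\frac{M{\left(294 \right)}}{-52567} = \frac{294 \left(-93 + 294\right)}{-52567} = 294 \cdot 201 \left(- \frac{1}{52567}\right) = 59094 \left(- \frac{1}{52567}\right) = - \frac{59094}{52567}$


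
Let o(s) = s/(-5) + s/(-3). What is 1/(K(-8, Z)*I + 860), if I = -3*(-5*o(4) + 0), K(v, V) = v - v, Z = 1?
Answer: 1/860 ≈ 0.0011628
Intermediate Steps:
K(v, V) = 0
o(s) = -8*s/15 (o(s) = s*(-1/5) + s*(-1/3) = -s/5 - s/3 = -8*s/15)
I = -32 (I = -3*(-(-8)*4/3 + 0) = -3*(-5*(-32/15) + 0) = -3*(32/3 + 0) = -3*32/3 = -32)
1/(K(-8, Z)*I + 860) = 1/(0*(-32) + 860) = 1/(0 + 860) = 1/860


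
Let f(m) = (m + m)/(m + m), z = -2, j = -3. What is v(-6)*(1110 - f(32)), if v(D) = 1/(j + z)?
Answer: -1109/5 ≈ -221.80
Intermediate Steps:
f(m) = 1 (f(m) = (2*m)/((2*m)) = (2*m)*(1/(2*m)) = 1)
v(D) = -1/5 (v(D) = 1/(-3 - 2) = 1/(-5) = -1/5)
v(-6)*(1110 - f(32)) = -(1110 - 1*1)/5 = -(1110 - 1)/5 = -1/5*1109 = -1109/5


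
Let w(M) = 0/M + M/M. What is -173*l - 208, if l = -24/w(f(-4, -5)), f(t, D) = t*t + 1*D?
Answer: 3944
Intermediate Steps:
f(t, D) = D + t² (f(t, D) = t² + D = D + t²)
w(M) = 1 (w(M) = 0 + 1 = 1)
l = -24 (l = -24/1 = -24*1 = -24)
-173*l - 208 = -173*(-24) - 208 = 4152 - 208 = 3944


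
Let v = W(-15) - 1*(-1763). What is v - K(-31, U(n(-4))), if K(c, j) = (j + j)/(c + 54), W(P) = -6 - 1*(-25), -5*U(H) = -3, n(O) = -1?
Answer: 204924/115 ≈ 1781.9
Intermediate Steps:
U(H) = ⅗ (U(H) = -⅕*(-3) = ⅗)
W(P) = 19 (W(P) = -6 + 25 = 19)
K(c, j) = 2*j/(54 + c) (K(c, j) = (2*j)/(54 + c) = 2*j/(54 + c))
v = 1782 (v = 19 - 1*(-1763) = 19 + 1763 = 1782)
v - K(-31, U(n(-4))) = 1782 - 2*3/(5*(54 - 31)) = 1782 - 2*3/(5*23) = 1782 - 1*6/115 = 1782 - 6/115 = 204924/115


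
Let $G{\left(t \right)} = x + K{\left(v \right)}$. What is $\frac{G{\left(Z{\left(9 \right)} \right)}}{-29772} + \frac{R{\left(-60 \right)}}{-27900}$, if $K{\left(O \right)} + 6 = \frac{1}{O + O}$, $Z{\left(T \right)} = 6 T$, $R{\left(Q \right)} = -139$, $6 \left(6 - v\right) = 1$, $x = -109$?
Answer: $\frac{476027}{53837700} \approx 0.0088419$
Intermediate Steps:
$v = \frac{35}{6}$ ($v = 6 - \frac{1}{6} = \frac{35}{6} \approx 5.8333$)
$K{\left(O \right)} = -6 + \frac{1}{2 O}$ ($K{\left(O \right)} = -6 + \frac{1}{O + O} = -6 + \frac{1}{2 O}$)
$G{\left(t \right)} = - \frac{4022}{35}$ ($G{\left(t \right)} = -109 - \left(6 - \frac{1}{2 \cdot \frac{35}{6}}\right) = -109 + \left(-6 + \frac{1}{2} \cdot \frac{6}{35}\right) = -109 + \left(-6 + \frac{3}{35}\right) = -109 - \frac{207}{35} = - \frac{4022}{35}$)
$\frac{G{\left(Z{\left(9 \right)} \right)}}{-29772} + \frac{R{\left(-60 \right)}}{-27900} = - \frac{4022}{35 \left(-29772\right)} - \frac{139}{-27900} = \left(- \frac{4022}{35}\right) \left(- \frac{1}{29772}\right) - - \frac{139}{27900} = \frac{2011}{521010} + \frac{139}{27900} = \frac{476027}{53837700}$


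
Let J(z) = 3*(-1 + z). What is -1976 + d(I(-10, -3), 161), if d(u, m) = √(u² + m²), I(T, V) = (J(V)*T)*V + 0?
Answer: -1976 + √155521 ≈ -1581.6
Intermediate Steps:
J(z) = -3 + 3*z
I(T, V) = T*V*(-3 + 3*V) (I(T, V) = ((-3 + 3*V)*T)*V + 0 = (T*(-3 + 3*V))*V + 0 = T*V*(-3 + 3*V) + 0 = T*V*(-3 + 3*V))
d(u, m) = √(m² + u²)
-1976 + d(I(-10, -3), 161) = -1976 + √(161² + (3*(-10)*(-3)*(-1 - 3))²) = -1976 + √(25921 + (3*(-10)*(-3)*(-4))²) = -1976 + √(25921 + (-360)²) = -1976 + √(25921 + 129600) = -1976 + √155521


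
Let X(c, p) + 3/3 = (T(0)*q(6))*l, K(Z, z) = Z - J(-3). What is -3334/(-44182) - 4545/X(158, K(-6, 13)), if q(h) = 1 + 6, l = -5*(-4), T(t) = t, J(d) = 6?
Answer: 100405262/22091 ≈ 4545.1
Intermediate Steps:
l = 20
K(Z, z) = -6 + Z (K(Z, z) = Z - 1*6 = Z - 6 = -6 + Z)
q(h) = 7
X(c, p) = -1 (X(c, p) = -1 + (0*7)*20 = -1 + 0*20 = -1 + 0 = -1)
-3334/(-44182) - 4545/X(158, K(-6, 13)) = -3334/(-44182) - 4545/(-1) = -3334*(-1/44182) - 4545*(-1) = 1667/22091 + 4545 = 100405262/22091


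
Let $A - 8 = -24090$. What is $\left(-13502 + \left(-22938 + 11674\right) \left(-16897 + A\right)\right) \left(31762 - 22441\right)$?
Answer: $4302330825234$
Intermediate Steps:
$A = -24082$ ($A = 8 - 24090 = -24082$)
$\left(-13502 + \left(-22938 + 11674\right) \left(-16897 + A\right)\right) \left(31762 - 22441\right) = \left(-13502 + \left(-22938 + 11674\right) \left(-16897 - 24082\right)\right) \left(31762 - 22441\right) = \left(-13502 - -461587456\right) 9321 = \left(-13502 + 461587456\right) 9321 = 461573954 \cdot 9321 = 4302330825234$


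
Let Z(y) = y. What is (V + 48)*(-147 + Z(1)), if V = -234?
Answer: 27156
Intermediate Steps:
(V + 48)*(-147 + Z(1)) = (-234 + 48)*(-147 + 1) = -186*(-146) = 27156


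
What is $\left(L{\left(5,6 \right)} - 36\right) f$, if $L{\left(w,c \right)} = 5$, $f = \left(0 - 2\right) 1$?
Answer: $62$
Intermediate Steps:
$f = -2$ ($f = \left(-2\right) 1 = -2$)
$\left(L{\left(5,6 \right)} - 36\right) f = \left(5 - 36\right) \left(-2\right) = \left(-31\right) \left(-2\right) = 62$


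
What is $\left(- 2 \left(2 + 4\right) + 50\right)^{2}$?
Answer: $1444$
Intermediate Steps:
$\left(- 2 \left(2 + 4\right) + 50\right)^{2} = \left(\left(-2\right) 6 + 50\right)^{2} = \left(-12 + 50\right)^{2} = 38^{2} = 1444$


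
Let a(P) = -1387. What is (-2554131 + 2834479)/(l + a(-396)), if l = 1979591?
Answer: 70087/494551 ≈ 0.14172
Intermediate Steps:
(-2554131 + 2834479)/(l + a(-396)) = (-2554131 + 2834479)/(1979591 - 1387) = 280348/1978204 = 280348*(1/1978204) = 70087/494551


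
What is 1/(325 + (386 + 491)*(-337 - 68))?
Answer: -1/354860 ≈ -2.8180e-6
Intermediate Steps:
1/(325 + (386 + 491)*(-337 - 68)) = 1/(325 + 877*(-405)) = 1/(325 - 355185) = 1/(-354860) = -1/354860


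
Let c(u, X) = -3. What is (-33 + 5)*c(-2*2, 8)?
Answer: 84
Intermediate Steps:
(-33 + 5)*c(-2*2, 8) = (-33 + 5)*(-3) = -28*(-3) = 84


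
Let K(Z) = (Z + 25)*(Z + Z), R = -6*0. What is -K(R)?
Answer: 0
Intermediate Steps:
R = 0 (R = -6*0 = 0)
K(Z) = 2*Z*(25 + Z) (K(Z) = (25 + Z)*(2*Z) = 2*Z*(25 + Z))
-K(R) = -2*0*(25 + 0) = -2*0*25 = -1*0 = 0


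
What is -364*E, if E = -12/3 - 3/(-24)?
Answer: 2821/2 ≈ 1410.5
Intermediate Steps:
E = -31/8 (E = -12*⅓ - 3*(-1/24) = -4 + ⅛ = -31/8 ≈ -3.8750)
-364*E = -364*(-31/8) = 2821/2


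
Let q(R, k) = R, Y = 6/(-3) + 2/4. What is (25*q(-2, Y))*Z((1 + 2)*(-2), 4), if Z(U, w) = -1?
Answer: 50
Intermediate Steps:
Y = -3/2 (Y = 6*(-⅓) + 2*(¼) = -2 + ½ = -3/2 ≈ -1.5000)
(25*q(-2, Y))*Z((1 + 2)*(-2), 4) = (25*(-2))*(-1) = -50*(-1) = 50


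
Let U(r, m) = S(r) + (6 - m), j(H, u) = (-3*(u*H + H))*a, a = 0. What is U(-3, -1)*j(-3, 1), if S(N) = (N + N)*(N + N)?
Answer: 0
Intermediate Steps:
j(H, u) = 0 (j(H, u) = -3*(u*H + H)*0 = -3*(H*u + H)*0 = -3*(H + H*u)*0 = (-3*H - 3*H*u)*0 = 0)
S(N) = 4*N² (S(N) = (2*N)*(2*N) = 4*N²)
U(r, m) = 6 - m + 4*r² (U(r, m) = 4*r² + (6 - m) = 6 - m + 4*r²)
U(-3, -1)*j(-3, 1) = (6 - 1*(-1) + 4*(-3)²)*0 = (6 + 1 + 4*9)*0 = (6 + 1 + 36)*0 = 43*0 = 0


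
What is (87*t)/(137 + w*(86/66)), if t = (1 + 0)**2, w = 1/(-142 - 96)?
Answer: 683298/1075955 ≈ 0.63506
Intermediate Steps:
w = -1/238 (w = 1/(-238) = -1/238 ≈ -0.0042017)
t = 1 (t = 1**2 = 1)
(87*t)/(137 + w*(86/66)) = (87*1)/(137 - 43/(119*66)) = 87/(137 - 43/(119*66)) = 87/(137 - 1/238*43/33) = 87/(137 - 43/7854) = 87/(1075955/7854) = 87*(7854/1075955) = 683298/1075955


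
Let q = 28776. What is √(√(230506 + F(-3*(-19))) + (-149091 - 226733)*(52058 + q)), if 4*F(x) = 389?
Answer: √(-121517428864 + 2*√922413)/2 ≈ 1.743e+5*I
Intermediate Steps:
F(x) = 389/4 (F(x) = (¼)*389 = 389/4)
√(√(230506 + F(-3*(-19))) + (-149091 - 226733)*(52058 + q)) = √(√(230506 + 389/4) + (-149091 - 226733)*(52058 + 28776)) = √(√(922413/4) - 375824*80834) = √(√922413/2 - 30379357216) = √(-30379357216 + √922413/2)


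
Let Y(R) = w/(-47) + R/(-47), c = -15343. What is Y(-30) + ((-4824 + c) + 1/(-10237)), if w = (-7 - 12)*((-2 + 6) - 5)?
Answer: -9703017653/481139 ≈ -20167.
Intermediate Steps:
w = 19 (w = -19*(4 - 5) = -19*(-1) = 19)
Y(R) = -19/47 - R/47 (Y(R) = 19/(-47) + R/(-47) = 19*(-1/47) + R*(-1/47) = -19/47 - R/47)
Y(-30) + ((-4824 + c) + 1/(-10237)) = (-19/47 - 1/47*(-30)) + ((-4824 - 15343) + 1/(-10237)) = (-19/47 + 30/47) + (-20167 - 1/10237) = 11/47 - 206449580/10237 = -9703017653/481139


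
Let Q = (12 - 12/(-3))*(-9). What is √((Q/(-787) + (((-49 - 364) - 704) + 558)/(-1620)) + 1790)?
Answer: √8982880224155/70830 ≈ 42.315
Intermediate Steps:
Q = -144 (Q = (12 - 12*(-⅓))*(-9) = (12 + 4)*(-9) = 16*(-9) = -144)
√((Q/(-787) + (((-49 - 364) - 704) + 558)/(-1620)) + 1790) = √((-144/(-787) + (((-49 - 364) - 704) + 558)/(-1620)) + 1790) = √((-144*(-1/787) + ((-413 - 704) + 558)*(-1/1620)) + 1790) = √((144/787 + (-1117 + 558)*(-1/1620)) + 1790) = √((144/787 - 559*(-1/1620)) + 1790) = √((144/787 + 559/1620) + 1790) = √(673213/1274940 + 1790) = √(2282815813/1274940) = √8982880224155/70830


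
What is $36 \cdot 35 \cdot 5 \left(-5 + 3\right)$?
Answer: $-12600$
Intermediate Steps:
$36 \cdot 35 \cdot 5 \left(-5 + 3\right) = 1260 \cdot 5 \left(-2\right) = 1260 \left(-10\right) = -12600$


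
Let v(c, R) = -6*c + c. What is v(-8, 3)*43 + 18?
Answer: 1738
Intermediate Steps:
v(c, R) = -5*c
v(-8, 3)*43 + 18 = -5*(-8)*43 + 18 = 40*43 + 18 = 1720 + 18 = 1738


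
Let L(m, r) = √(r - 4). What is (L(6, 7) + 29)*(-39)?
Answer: -1131 - 39*√3 ≈ -1198.6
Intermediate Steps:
L(m, r) = √(-4 + r)
(L(6, 7) + 29)*(-39) = (√(-4 + 7) + 29)*(-39) = (√3 + 29)*(-39) = (29 + √3)*(-39) = -1131 - 39*√3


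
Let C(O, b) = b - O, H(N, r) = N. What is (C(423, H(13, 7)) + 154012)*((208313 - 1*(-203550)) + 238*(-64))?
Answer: 60923314862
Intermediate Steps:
(C(423, H(13, 7)) + 154012)*((208313 - 1*(-203550)) + 238*(-64)) = ((13 - 1*423) + 154012)*((208313 - 1*(-203550)) + 238*(-64)) = ((13 - 423) + 154012)*((208313 + 203550) - 15232) = (-410 + 154012)*(411863 - 15232) = 153602*396631 = 60923314862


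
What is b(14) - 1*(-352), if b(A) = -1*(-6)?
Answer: 358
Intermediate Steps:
b(A) = 6
b(14) - 1*(-352) = 6 - 1*(-352) = 6 + 352 = 358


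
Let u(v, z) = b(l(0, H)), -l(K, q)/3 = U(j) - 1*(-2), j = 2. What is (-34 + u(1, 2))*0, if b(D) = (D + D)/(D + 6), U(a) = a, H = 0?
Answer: 0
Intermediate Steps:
l(K, q) = -12 (l(K, q) = -3*(2 - 1*(-2)) = -3*(2 + 2) = -3*4 = -12)
b(D) = 2*D/(6 + D) (b(D) = (2*D)/(6 + D) = 2*D/(6 + D))
u(v, z) = 4 (u(v, z) = 2*(-12)/(6 - 12) = 2*(-12)/(-6) = 2*(-12)*(-⅙) = 4)
(-34 + u(1, 2))*0 = (-34 + 4)*0 = -30*0 = 0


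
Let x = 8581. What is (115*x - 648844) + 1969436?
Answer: 2307407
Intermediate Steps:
(115*x - 648844) + 1969436 = (115*8581 - 648844) + 1969436 = (986815 - 648844) + 1969436 = 337971 + 1969436 = 2307407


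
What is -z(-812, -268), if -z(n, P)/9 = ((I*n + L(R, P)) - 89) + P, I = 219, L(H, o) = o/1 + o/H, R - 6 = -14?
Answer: -3211551/2 ≈ -1.6058e+6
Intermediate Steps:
R = -8 (R = 6 - 14 = -8)
L(H, o) = o + o/H (L(H, o) = o*1 + o/H = o + o/H)
z(n, P) = 801 - 1971*n - 135*P/8 (z(n, P) = -9*(((219*n + (P + P/(-8))) - 89) + P) = -9*(((219*n + (P + P*(-⅛))) - 89) + P) = -9*(((219*n + (P - P/8)) - 89) + P) = -9*(((219*n + 7*P/8) - 89) + P) = -9*((-89 + 219*n + 7*P/8) + P) = -9*(-89 + 219*n + 15*P/8) = 801 - 1971*n - 135*P/8)
-z(-812, -268) = -(801 - 1971*(-812) - 135/8*(-268)) = -(801 + 1600452 + 9045/2) = -1*3211551/2 = -3211551/2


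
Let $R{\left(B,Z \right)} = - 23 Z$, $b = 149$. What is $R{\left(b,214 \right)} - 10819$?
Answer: $-15741$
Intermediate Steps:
$R{\left(b,214 \right)} - 10819 = \left(-23\right) 214 - 10819 = -4922 - 10819 = -15741$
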